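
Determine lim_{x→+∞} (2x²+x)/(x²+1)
Evaluate the dominant behaviour as x → +∞; each term tends to a finite value or vanishes.
Limit = 2.

Final answer: 2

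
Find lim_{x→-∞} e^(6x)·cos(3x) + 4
Evaluate the dominant behaviour as x → -∞; each term tends to a finite value or vanishes.
Limit = 4.

Final answer: 4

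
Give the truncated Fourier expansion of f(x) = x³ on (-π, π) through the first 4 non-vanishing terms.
(-12 + 2·π^2)·sin(x) + (3/2 - π^2)·sin(2·x) + (-4/9 + 2·π^2/3)·sin(3·x) + (3/16 - π^2/2)·sin(4·x)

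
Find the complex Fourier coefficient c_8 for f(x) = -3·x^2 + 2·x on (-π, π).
Compute the real Fourier coefficients first: a_8 = -3/16, b_8 = -1/2.
Then c_8 = (a_8 − i·b_8)/2 = -3/32 + i/4.

Final answer: -3/32 + i/4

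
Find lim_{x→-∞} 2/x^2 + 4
Evaluate the dominant behaviour as x → -∞; each term tends to a finite value or vanishes.
Limit = 4.

Final answer: 4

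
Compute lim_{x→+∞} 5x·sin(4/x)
As x → +∞: let u = 4/x → 0⁺; then 5·x·sin(4/x) = 5·4·sin(u)/u → 5·4·1 = 20.
Limit = 20.

Final answer: 20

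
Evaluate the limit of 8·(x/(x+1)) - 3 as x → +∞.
Evaluate the dominant behaviour as x → +∞; each term tends to a finite value or vanishes.
Limit = 5.

Final answer: 5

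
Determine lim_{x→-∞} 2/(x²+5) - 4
Evaluate the dominant behaviour as x → -∞; each term tends to a finite value or vanishes.
Limit = -4.

Final answer: -4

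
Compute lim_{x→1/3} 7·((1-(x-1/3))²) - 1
Direct substitution at x = 1/3 gives 6.

Final answer: 6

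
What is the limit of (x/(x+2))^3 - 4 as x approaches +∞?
As x → +∞: x/(x+2) = 1/(1 + 2/x) → 1, and the 3rd power of a limit-1 base also → 1; with the additive constant, 1 - 4 = -3.
Limit = -3.

Final answer: -3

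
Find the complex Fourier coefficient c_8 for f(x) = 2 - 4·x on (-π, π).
Compute the real Fourier coefficients first: a_8 = 0, b_8 = 1.
Then c_8 = (a_8 − i·b_8)/2 = -i/2.

Final answer: -i/2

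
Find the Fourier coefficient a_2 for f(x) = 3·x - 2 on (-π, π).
a_2 = (1/π) ∫_{-π}^{π} f(x)·cos(2x) dx.
Evaluate the integral (use parity and integration by parts as needed): a_2 = 0.

Final answer: 0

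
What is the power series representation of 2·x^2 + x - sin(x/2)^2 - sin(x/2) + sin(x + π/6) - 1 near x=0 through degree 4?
x^4/24 + x^3·(1/48 - √(3)/12) + 3·x^2/2 + x·(1/2 + √(3)/2) - 1/2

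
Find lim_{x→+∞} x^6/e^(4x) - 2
The quotient is an ∞/∞ indeterminate form as x → +∞.
The exponential denominator e^(4x) dominates the polynomial numerator (e^x ≫ x^6 as x → ∞), so the quotient → 0.
Adding the constant: 0 - 2 = -2. Limit = -2.

Final answer: -2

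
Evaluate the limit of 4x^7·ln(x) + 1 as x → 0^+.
The product is a 0·∞ indeterminate form at x → 0⁺.
Rewrite the product as 4·ln(x) / x^(-7) and apply L'Hôpital, or use the standard hierarchy x^(-7) ≫ |ln x| as x → 0⁺.
The indeterminate product → 0, so the limit = 1.

Final answer: 1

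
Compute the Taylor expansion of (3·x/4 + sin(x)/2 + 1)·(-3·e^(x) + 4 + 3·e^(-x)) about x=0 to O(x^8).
-x^7/630 - x^6/240 - x^5/30 - 3·x^4/4 - 4·x^3/3 - 15·x^2/2 - x + 4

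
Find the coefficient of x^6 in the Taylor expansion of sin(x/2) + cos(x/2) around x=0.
Expand to order 6: sin(x/2) + cos(x/2) = -x^6/46080 + x^5/3840 + x^4/384 - x^3/48 - x^2/8 + x/2 + 1 + O(x^7).
The coefficient of x^6 is -1/46080.

Final answer: -1/46080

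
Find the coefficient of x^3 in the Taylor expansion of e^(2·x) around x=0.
Expand to order 3: e^(2·x) = 4·x^3/3 + 2·x^2 + 2·x + 1 + O(x^4).
The coefficient of x^3 is 4/3.

Final answer: 4/3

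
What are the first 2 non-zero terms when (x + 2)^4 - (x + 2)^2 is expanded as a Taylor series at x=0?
28·x + 12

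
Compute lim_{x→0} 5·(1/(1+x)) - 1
Direct substitution at x = 0 gives 4.

Final answer: 4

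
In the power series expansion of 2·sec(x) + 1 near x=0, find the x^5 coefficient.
Expand to order 5: 2·sec(x) + 1 = 5·x^4/12 + x^2 + 3 + O(x^6).
The coefficient of x^5 is 0.

Final answer: 0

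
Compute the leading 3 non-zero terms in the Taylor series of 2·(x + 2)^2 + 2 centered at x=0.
2·x^2 + 8·x + 10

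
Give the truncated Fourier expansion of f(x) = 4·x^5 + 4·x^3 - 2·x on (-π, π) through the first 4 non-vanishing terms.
(-152·π^2 + 8·π^4 + 908)·sin(x) + (-4·π^4 - 22 + 16·π^2)·sin(2·x) + (-88·π^2/27 + 68/81 + 8·π^4/3)·sin(3·x) + (-2·π^4 + 13/16 + π^2/2)·sin(4·x)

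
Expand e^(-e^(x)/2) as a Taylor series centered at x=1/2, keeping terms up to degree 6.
e^(-e^(1/2)/2) - e^(1/2)·e^(-e^(1/2)/2)·(x - 1/2)/2 + (e - 2·e^(1/2))·e^(-e^(1/2)/2)·(x - 1/2)^2/8 + (-4·e^(1/2) - e^(3/2) + 6·e)·e^(-e^(1/2)/2)·(x - 1/2)^3/48 + (-12·e^(3/2) - 8·e^(1/2) + e^(2) + 28·e)·e^(-e^(1/2)/2)·(x - 1/2)^4/384 + (-100·e^(3/2) - 16·e^(1/2) - e^(5/2) + 20·e^(2) + 120·e)·e^(-e^(1/2)/2)·(x - 1/2)^5/3840 + (-720·e^(3/2) - 30·e^(5/2) - 32·e^(1/2) + e^(3) + 496·e + 260·e^(2))·e^(-e^(1/2)/2)·(x - 1/2)^6/46080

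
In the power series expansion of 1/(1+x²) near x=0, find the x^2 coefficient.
Expand to order 2: 1/(1+x²) = 1 - x^2 + O(x^3).
The coefficient of x^2 is -1.

Final answer: -1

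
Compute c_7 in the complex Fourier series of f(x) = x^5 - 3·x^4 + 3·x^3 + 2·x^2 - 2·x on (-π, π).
Compute the real Fourier coefficients first: a_7 = -536/2401 + 24·π^2/49, b_7 = -11128/16807 + 254·π^2/343 + 2·π^4/7.
Then c_7 = (a_7 − i·b_7)/2 = -268/2401 + 12·π^2/49 - i·π^4/7 - 127·i·π^2/343 + 5564·i/16807.

Final answer: -268/2401 + 12·π^2/49 - i·π^4/7 - 127·i·π^2/343 + 5564·i/16807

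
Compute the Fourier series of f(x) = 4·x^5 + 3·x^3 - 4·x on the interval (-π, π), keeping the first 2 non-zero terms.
(-154·π^2 + 8·π^4 + 916)·sin(x) + (-4·π^4 - 43/2 + 17·π^2)·sin(2·x)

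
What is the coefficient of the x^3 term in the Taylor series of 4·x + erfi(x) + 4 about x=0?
Expand to order 3: 4·x + erfi(x) + 4 = 2·x^3/(3·√(π)) + x·(2/√(π) + 4) + 4 + O(x^4).
The coefficient of x^3 is 2/(3·√(π)).

Final answer: 2/(3·√(π))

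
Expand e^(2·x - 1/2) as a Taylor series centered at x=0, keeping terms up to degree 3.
4·x^3·e^(-1/2)/3 + 2·x^2·e^(-1/2) + 2·x·e^(-1/2) + e^(-1/2)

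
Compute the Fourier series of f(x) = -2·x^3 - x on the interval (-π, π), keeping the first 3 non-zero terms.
(22 - 4·π^2)·sin(x) + (-2 + 2·π^2)·sin(2·x) + (2/9 - 4·π^2/3)·sin(3·x)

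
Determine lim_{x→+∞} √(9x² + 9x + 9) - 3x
As x → +∞: multiply by the conjugate to get (9x+9)/(√(9x²+9x+9)+3x); the denominator ~ 6x, so the limit is 9/6 = 3/2.
Limit = 3/2.

Final answer: 3/2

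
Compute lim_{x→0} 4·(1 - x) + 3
Direct substitution at x = 0 gives 7.

Final answer: 7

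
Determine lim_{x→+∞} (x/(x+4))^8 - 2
As x → +∞: x/(x+4) = 1/(1 + 4/x) → 1, and the 8th power of a limit-1 base also → 1; with the additive constant, 1 - 2 = -1.
Limit = -1.

Final answer: -1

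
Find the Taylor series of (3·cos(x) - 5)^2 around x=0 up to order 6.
-43·x^6/120 + 7·x^4/4 + 6·x^2 + 4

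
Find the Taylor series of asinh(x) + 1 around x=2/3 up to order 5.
asinh(2/3) + 1 + 3·√(13)·(x - 2/3)/13 - 9·√(13)·(x - 2/3)^2/169 - 9·√(13)·(x - 2/3)^3/4394 + 1539·√(13)·(x - 2/3)^4/114244 - 119799·√(13)·(x - 2/3)^5/14851720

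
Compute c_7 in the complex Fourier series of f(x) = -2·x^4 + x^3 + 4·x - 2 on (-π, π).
Compute the real Fourier coefficients first: a_7 = -96/2401 + 16·π^2/49, b_7 = 380/343 + 2·π^2/7.
Then c_7 = (a_7 − i·b_7)/2 = -48/2401 + 8·π^2/49 - i·π^2/7 - 190·i/343.

Final answer: -48/2401 + 8·π^2/49 - i·π^2/7 - 190·i/343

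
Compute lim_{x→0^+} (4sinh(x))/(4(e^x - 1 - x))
Both numerator and denominator → 0 as x → 0^+; this is a 0/0 indeterminate form.
Expand each to leading order near x = 0: numerator ~ 4·x, denominator ~ 2·x^2.
The limit of the ratio is ∞.

Final answer: ∞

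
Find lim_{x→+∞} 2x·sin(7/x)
As x → +∞: let u = 7/x → 0⁺; then 2·x·sin(7/x) = 2·7·sin(u)/u → 2·7·1 = 14.
Limit = 14.

Final answer: 14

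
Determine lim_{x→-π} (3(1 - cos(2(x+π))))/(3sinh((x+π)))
Both numerator and denominator → 0 as x → -π; this is a 0/0 indeterminate form.
Expand each to leading order near x = -π: numerator ~ 6·(x + π)^2, denominator ~ 3·(x + π).
The limit of the ratio is 0.

Final answer: 0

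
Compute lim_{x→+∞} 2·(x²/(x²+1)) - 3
Evaluate the dominant behaviour as x → +∞; each term tends to a finite value or vanishes.
Limit = -1.

Final answer: -1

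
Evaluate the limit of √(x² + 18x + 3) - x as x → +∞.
This is an ∞ − ∞ indeterminate form.
Multiply and divide by the conjugate √(x²+18x + 3) + x; the x² terms cancel, leaving (18x + 3)/(√(x²+18x + 3)+x) → 18/2 = 9.
Limit = 9.

Final answer: 9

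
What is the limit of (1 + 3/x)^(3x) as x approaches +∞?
As x → +∞: write (1 + 3/x)^(3x) = ((1 + 3/x)^x)^3 → (e^3)^3 = e^9.
Limit = e^(9).

Final answer: e^(9)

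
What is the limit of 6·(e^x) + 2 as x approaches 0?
Direct substitution at x = 0 gives 8.

Final answer: 8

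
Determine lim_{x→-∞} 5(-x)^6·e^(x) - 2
The product is a 0·∞ indeterminate form at x → -∞.
Rewrite the product as 5(-x)^6 / e^(-x) (an ∞/∞ form) and apply L'Hôpital, or use the standard hierarchy e^(|x|) ≫ |(-x)^6| as x → -∞.
The indeterminate product → 0, so the limit = -2.

Final answer: -2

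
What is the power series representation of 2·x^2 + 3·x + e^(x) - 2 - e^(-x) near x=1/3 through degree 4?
(-7·e^(1/3) - 9 + 9·e^(2/3))·e^(-1/3)/9 + (3 + 3·e^(2/3) + 13·e^(1/3))·e^(-1/3)·(x - 1/3)/3 + (-1 + e^(2/3) + 4·e^(1/3))·e^(-1/3)·(x - 1/3)^2/2 + (1 + e^(2/3))·e^(-1/3)·(x - 1/3)^3/6 + (-1 + e^(2/3))·e^(-1/3)·(x - 1/3)^4/24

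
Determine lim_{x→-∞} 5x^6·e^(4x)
This is a 0·∞ indeterminate form at x → -∞.
Rewrite the product as 5x^6 / e^(-4x) (an ∞/∞ form) and apply L'Hôpital, or use the standard hierarchy e^(4|x|) ≫ |x^6| as x → -∞.
The indeterminate product → 0, so the limit = 0.

Final answer: 0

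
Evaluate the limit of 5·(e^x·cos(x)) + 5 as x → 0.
Direct substitution at x = 0 gives 10.

Final answer: 10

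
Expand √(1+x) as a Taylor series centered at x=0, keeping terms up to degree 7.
33·x^7/2048 - 21·x^6/1024 + 7·x^5/256 - 5·x^4/128 + x^3/16 - x^2/8 + x/2 + 1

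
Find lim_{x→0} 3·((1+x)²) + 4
Direct substitution at x = 0 gives 7.

Final answer: 7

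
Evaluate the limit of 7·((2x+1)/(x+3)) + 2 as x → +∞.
Evaluate the dominant behaviour as x → +∞; each term tends to a finite value or vanishes.
Limit = 16.

Final answer: 16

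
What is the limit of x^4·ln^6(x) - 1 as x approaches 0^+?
The product is a 0·∞ indeterminate form at x → 0⁺.
Rewrite the product as ln^6(x) / x^(-4) and apply L'Hôpital, or use the standard hierarchy x^(-4) ≫ |ln x|^6 as x → 0⁺.
The indeterminate product → 0, so the limit = -1.

Final answer: -1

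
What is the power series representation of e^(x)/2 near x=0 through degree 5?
x^5/240 + x^4/48 + x^3/12 + x^2/4 + x/2 + 1/2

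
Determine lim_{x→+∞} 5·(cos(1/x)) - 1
Evaluate the dominant behaviour as x → +∞; each term tends to a finite value or vanishes.
Limit = 4.

Final answer: 4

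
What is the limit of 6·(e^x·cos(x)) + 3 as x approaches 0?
Direct substitution at x = 0 gives 9.

Final answer: 9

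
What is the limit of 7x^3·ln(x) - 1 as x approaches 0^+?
The product is a 0·∞ indeterminate form at x → 0⁺.
Rewrite the product as 7·ln(x) / x^(-3) and apply L'Hôpital, or use the standard hierarchy x^(-3) ≫ |ln x| as x → 0⁺.
The indeterminate product → 0, so the limit = -1.

Final answer: -1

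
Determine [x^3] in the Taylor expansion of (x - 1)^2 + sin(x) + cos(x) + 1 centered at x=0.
Expand to order 3: (x - 1)^2 + sin(x) + cos(x) + 1 = -x^3/6 + x^2/2 - x + 3 + O(x^4).
The coefficient of x^3 is -1/6.

Final answer: -1/6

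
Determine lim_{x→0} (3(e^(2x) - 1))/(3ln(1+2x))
Both numerator and denominator → 0 as x → 0; this is a 0/0 indeterminate form.
Expand each to leading order near x = 0: numerator ~ 6·x, denominator ~ 6·x.
The limit of the ratio is 1.

Final answer: 1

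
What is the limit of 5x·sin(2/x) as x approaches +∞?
As x → +∞: let u = 2/x → 0⁺; then 5·x·sin(2/x) = 5·2·sin(u)/u → 5·2·1 = 10.
Limit = 10.

Final answer: 10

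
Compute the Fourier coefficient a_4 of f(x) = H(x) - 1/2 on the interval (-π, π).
a_4 = (1/π) ∫_{-π}^{π} f(x)·cos(4x) dx.
Evaluate the integral (use parity and integration by parts as needed): a_4 = 0.

Final answer: 0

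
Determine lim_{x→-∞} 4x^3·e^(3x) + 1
The product is a 0·∞ indeterminate form at x → -∞.
Rewrite the product as 4x^3 / e^(-3x) (an ∞/∞ form) and apply L'Hôpital, or use the standard hierarchy e^(3|x|) ≫ |x^3| as x → -∞.
The indeterminate product → 0, so the limit = 1.

Final answer: 1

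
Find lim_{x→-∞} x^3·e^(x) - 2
The product is a 0·∞ indeterminate form at x → -∞.
Rewrite the product as x^3 / e^(-x) (an ∞/∞ form) and apply L'Hôpital, or use the standard hierarchy e^(|x|) ≫ |x^3| as x → -∞.
The indeterminate product → 0, so the limit = -2.

Final answer: -2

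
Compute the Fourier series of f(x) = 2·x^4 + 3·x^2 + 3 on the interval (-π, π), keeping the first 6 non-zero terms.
(84 - 16·π^2)·cos(x) + (-3 + 4·π^2)·cos(2·x) + (-16·π^2/9 - 4/27)·cos(3·x) + (3/8 + π^2)·cos(4·x) + (-16·π^2/25 - 204/625)·cos(5·x) + 3 + π^2 + 2·π^4/5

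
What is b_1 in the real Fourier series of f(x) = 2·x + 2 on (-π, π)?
b_1 = (1/π) ∫_{-π}^{π} f(x)·sin(1x) dx.
Evaluate the integral (use parity and integration by parts as needed): b_1 = 4.

Final answer: 4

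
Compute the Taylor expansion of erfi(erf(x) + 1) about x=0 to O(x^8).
x^7·(-608·e/(9·π^3) - 2·e/(21·π) + 22144·e/(315·π^4) + 152·e/(15·π^2)) + x^6·(-320·e/(9·π^(5/2)) + 112·e/(45·π^(3/2)) + 832·e/(15·π^(7/2))) + x^5·(-16·e/π^2 + 2·e/(5·π) + 608·e/(15·π^3)) + x^4·(-16·e/(3·π^(3/2)) + 80·e/(3·π^(5/2))) + x^3·(-4·e/(3·π) + 16·e/π^2) + 8·e·x^2/π^(3/2) + 4·e·x/π + erfi(1)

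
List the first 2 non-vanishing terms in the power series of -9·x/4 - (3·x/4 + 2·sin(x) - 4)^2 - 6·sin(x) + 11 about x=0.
55·x/4 - 5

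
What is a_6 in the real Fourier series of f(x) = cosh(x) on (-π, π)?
a_6 = (1/π) ∫_{-π}^{π} f(x)·cos(6x) dx.
Evaluate the integral (use parity and integration by parts as needed): a_6 = 2·sinh(π)/(37·π).

Final answer: 2·sinh(π)/(37·π)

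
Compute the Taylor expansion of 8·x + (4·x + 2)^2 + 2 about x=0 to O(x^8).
16·x^2 + 24·x + 6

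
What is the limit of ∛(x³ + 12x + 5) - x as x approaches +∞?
This is an ∞ − ∞ indeterminate form.
Multiply by (A² + AB + B²)/(A² + AB + B²) where A = ∛(x³+12x + 5), B = x to use A³ − B³ = (A−B)(A²+AB+B²); the x³ terms cancel, leaving (12x + 5)/(A²+AB+B²) with denominator ~ 3x², so the limit is 0.
Limit = 0.

Final answer: 0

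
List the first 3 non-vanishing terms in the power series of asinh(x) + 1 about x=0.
-x^3/6 + x + 1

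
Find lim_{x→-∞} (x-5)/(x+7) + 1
Evaluate the dominant behaviour as x → -∞; each term tends to a finite value or vanishes.
Limit = 2.

Final answer: 2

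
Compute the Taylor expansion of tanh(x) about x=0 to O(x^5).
-x^3/3 + x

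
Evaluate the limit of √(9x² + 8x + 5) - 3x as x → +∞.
As x → +∞: multiply by the conjugate to get (8x+5)/(√(9x²+8x+5)+3x); the denominator ~ 6x, so the limit is 8/6 = 4/3.
Limit = 4/3.

Final answer: 4/3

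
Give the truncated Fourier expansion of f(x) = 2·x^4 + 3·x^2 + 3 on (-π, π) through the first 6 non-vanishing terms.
(84 - 16·π^2)·cos(x) + (-3 + 4·π^2)·cos(2·x) + (-16·π^2/9 - 4/27)·cos(3·x) + (3/8 + π^2)·cos(4·x) + (-16·π^2/25 - 204/625)·cos(5·x) + 3 + π^2 + 2·π^4/5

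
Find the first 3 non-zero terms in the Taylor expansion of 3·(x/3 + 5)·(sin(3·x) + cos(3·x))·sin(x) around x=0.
-67·x^3 + 46·x^2 + 15·x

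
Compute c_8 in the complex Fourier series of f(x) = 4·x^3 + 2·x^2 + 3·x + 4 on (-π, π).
Compute the real Fourier coefficients first: a_8 = 1/8, b_8 = -π^2 - 21/32.
Then c_8 = (a_8 − i·b_8)/2 = 1/16 + 21·i/64 + i·π^2/2.

Final answer: 1/16 + 21·i/64 + i·π^2/2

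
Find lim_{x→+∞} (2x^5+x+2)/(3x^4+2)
This is an ∞/∞ indeterminate form as x → +∞.
Divide numerator and denominator by x^5 and let the lower-order terms vanish; the numerator's degree 5 exceeds the denominator's degree 4, so the quotient diverges.
Limit = ∞.

Final answer: ∞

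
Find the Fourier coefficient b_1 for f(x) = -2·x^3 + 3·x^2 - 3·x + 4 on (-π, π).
b_1 = (1/π) ∫_{-π}^{π} f(x)·sin(1x) dx.
Evaluate the integral (use parity and integration by parts as needed): b_1 = 18 - 4·π^2.

Final answer: 18 - 4·π^2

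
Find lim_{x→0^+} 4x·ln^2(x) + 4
The product is a 0·∞ indeterminate form at x → 0⁺.
Rewrite the product as 4·ln^2(x) / x^(-1) and apply L'Hôpital, or use the standard hierarchy x^(-1) ≫ |ln x|^2 as x → 0⁺.
The indeterminate product → 0, so the limit = 4.

Final answer: 4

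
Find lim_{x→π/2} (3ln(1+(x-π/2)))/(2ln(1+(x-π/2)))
Both numerator and denominator → 0 as x → π/2; this is a 0/0 indeterminate form.
Expand each to leading order near x = π/2: numerator ~ 3·(x - π/2), denominator ~ 2·(x - π/2).
The limit of the ratio is 3/2.

Final answer: 3/2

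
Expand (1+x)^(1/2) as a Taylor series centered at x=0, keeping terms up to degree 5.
7·x^5/256 - 5·x^4/128 + x^3/16 - x^2/8 + x/2 + 1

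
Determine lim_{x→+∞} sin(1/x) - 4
Evaluate the dominant behaviour as x → +∞; each term tends to a finite value or vanishes.
Limit = -4.

Final answer: -4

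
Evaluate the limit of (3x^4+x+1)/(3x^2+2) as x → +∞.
This is an ∞/∞ indeterminate form as x → +∞.
Divide numerator and denominator by x^4 and let the lower-order terms vanish; the numerator's degree 4 exceeds the denominator's degree 2, so the quotient diverges.
Limit = ∞.

Final answer: ∞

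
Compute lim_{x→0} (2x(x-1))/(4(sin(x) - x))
Both numerator and denominator → 0 as x → 0; this is a 0/0 indeterminate form.
Expand each to leading order near x = 0: numerator ~ -2·x, denominator ~ -2·x^3/3.
The limit of the ratio is ∞.

Final answer: ∞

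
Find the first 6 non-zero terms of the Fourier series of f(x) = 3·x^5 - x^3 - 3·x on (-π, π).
(-122·π^2 + 6·π^4 + 726)·sin(x) + (-3·π^4 - 21 + 16·π^2)·sin(2·x) + (-46·π^2/9 + 38/27 + 2·π^4)·sin(3·x) + (-3·π^4/2 + 39/64 + 19·π^2/8)·sin(4·x) + (-34·π^2/25 - 546/625 + 6·π^4/5)·sin(5·x) + (-π^4 + 23/27 + 8·π^2/9)·sin(6·x)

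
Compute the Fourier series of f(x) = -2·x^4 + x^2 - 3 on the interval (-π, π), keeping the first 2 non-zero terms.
(-100 + 16·π^2)·cos(x) - 2·π^4/5 - 3 + π^2/3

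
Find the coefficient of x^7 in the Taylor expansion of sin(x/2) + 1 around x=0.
Expand to order 7: sin(x/2) + 1 = -x^7/645120 + x^5/3840 - x^3/48 + x/2 + 1 + O(x^8).
The coefficient of x^7 is -1/645120.

Final answer: -1/645120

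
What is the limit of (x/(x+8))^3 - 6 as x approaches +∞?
As x → +∞: x/(x+8) = 1/(1 + 8/x) → 1, and the 3rd power of a limit-1 base also → 1; with the additive constant, 1 - 6 = -5.
Limit = -5.

Final answer: -5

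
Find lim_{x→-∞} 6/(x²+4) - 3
Evaluate the dominant behaviour as x → -∞; each term tends to a finite value or vanishes.
Limit = -3.

Final answer: -3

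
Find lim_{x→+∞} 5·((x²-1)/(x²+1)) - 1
Evaluate the dominant behaviour as x → +∞; each term tends to a finite value or vanishes.
Limit = 4.

Final answer: 4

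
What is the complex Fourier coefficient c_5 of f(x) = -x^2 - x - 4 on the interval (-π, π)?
Compute the real Fourier coefficients first: a_5 = 4/25, b_5 = -2/5.
Then c_5 = (a_5 − i·b_5)/2 = 2/25 + i/5.

Final answer: 2/25 + i/5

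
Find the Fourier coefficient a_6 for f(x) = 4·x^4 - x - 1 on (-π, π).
a_6 = (1/π) ∫_{-π}^{π} f(x)·cos(6x) dx.
Evaluate the integral (use parity and integration by parts as needed): a_6 = -4/27 + 8·π^2/9.

Final answer: -4/27 + 8·π^2/9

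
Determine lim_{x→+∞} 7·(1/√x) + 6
Evaluate the dominant behaviour as x → +∞; each term tends to a finite value or vanishes.
Limit = 6.

Final answer: 6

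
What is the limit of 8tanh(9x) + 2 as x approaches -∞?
Evaluate the dominant behaviour as x → -∞; each term tends to a finite value or vanishes.
Limit = -6.

Final answer: -6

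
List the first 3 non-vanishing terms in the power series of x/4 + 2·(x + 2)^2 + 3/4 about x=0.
2·x^2 + 33·x/4 + 35/4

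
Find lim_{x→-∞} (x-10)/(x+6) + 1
Evaluate the dominant behaviour as x → -∞; each term tends to a finite value or vanishes.
Limit = 2.

Final answer: 2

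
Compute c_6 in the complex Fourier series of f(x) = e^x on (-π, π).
Compute the real Fourier coefficients first: a_6 = (-1 + e^(2·π))·e^(-π)/(37·π), b_6 = (6 - 6·e^(2·π))·e^(-π)/(37·π).
Then c_6 = (a_6 − i·b_6)/2 = -e^(-π)/(74·π) + e^(π)/(74·π) - 3·i·e^(-π)/(37·π) + 3·i·e^(π)/(37·π).

Final answer: -e^(-π)/(74·π) + e^(π)/(74·π) - 3·i·e^(-π)/(37·π) + 3·i·e^(π)/(37·π)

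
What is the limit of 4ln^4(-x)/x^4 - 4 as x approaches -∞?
The quotient is an ∞/∞ indeterminate form as x → -∞.
Compare growth rates of the dominant terms (exponentials ≫ polynomials ≫ logarithms), or apply L'Hôpital's rule; the quotient → 0.
Adding the constant: 0 - 4 = -4. Limit = -4.

Final answer: -4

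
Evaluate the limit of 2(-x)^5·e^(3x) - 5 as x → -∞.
The product is a 0·∞ indeterminate form at x → -∞.
Rewrite the product as 2(-x)^5 / e^(-3x) (an ∞/∞ form) and apply L'Hôpital, or use the standard hierarchy e^(3|x|) ≫ |(-x)^5| as x → -∞.
The indeterminate product → 0, so the limit = -5.

Final answer: -5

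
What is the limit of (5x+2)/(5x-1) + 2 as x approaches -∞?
Evaluate the dominant behaviour as x → -∞; each term tends to a finite value or vanishes.
Limit = 3.

Final answer: 3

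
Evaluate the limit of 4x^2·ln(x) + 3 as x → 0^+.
The product is a 0·∞ indeterminate form at x → 0⁺.
Rewrite the product as 4·ln(x) / x^(-2) and apply L'Hôpital, or use the standard hierarchy x^(-2) ≫ |ln x| as x → 0⁺.
The indeterminate product → 0, so the limit = 3.

Final answer: 3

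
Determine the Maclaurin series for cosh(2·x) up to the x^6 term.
4·x^6/45 + 2·x^4/3 + 2·x^2 + 1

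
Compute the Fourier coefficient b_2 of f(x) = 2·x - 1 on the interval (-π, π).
b_2 = (1/π) ∫_{-π}^{π} f(x)·sin(2x) dx.
Evaluate the integral (use parity and integration by parts as needed): b_2 = -2.

Final answer: -2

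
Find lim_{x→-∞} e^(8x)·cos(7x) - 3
Evaluate the dominant behaviour as x → -∞; each term tends to a finite value or vanishes.
Limit = -3.

Final answer: -3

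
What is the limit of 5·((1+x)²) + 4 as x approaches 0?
Direct substitution at x = 0 gives 9.

Final answer: 9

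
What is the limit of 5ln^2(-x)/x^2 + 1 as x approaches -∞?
The quotient is an ∞/∞ indeterminate form as x → -∞.
Compare growth rates of the dominant terms (exponentials ≫ polynomials ≫ logarithms), or apply L'Hôpital's rule; the quotient → 0.
Adding the constant: 0 + 1 = 1. Limit = 1.

Final answer: 1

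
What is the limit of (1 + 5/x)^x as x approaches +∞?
As x → +∞: this is the defining limit (1 + 5/x)^x → e^5.
Limit = e^(5).

Final answer: e^(5)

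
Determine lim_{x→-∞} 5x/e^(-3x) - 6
The quotient is an ∞/∞ indeterminate form as x → -∞.
Compare growth rates of the dominant terms (exponentials ≫ polynomials ≫ logarithms), or apply L'Hôpital's rule; the quotient → 0.
Adding the constant: 0 - 6 = -6. Limit = -6.

Final answer: -6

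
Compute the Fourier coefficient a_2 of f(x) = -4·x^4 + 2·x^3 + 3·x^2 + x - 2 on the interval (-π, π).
a_2 = (1/π) ∫_{-π}^{π} f(x)·cos(2x) dx.
Evaluate the integral (use parity and integration by parts as needed): a_2 = 15 - 8·π^2.

Final answer: 15 - 8·π^2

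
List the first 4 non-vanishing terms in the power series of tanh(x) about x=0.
-17·x^7/315 + 2·x^5/15 - x^3/3 + x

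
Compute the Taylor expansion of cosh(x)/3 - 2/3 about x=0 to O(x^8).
x^6/2160 + x^4/72 + x^2/6 - 1/3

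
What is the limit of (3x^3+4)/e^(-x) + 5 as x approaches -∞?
The quotient is an ∞/∞ indeterminate form as x → -∞.
Compare growth rates of the dominant terms (exponentials ≫ polynomials ≫ logarithms), or apply L'Hôpital's rule; the quotient → 0.
Adding the constant: 0 + 5 = 5. Limit = 5.

Final answer: 5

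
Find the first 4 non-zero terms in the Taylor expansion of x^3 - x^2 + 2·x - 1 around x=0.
x^3 - x^2 + 2·x - 1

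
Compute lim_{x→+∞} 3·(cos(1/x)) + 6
Evaluate the dominant behaviour as x → +∞; each term tends to a finite value or vanishes.
Limit = 9.

Final answer: 9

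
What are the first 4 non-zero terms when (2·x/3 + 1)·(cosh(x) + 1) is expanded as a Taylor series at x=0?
x^3/3 + x^2/2 + 4·x/3 + 2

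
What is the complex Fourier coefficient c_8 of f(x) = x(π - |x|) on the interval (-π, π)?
Compute the real Fourier coefficients first: a_8 = 0, b_8 = 0.
Then c_8 = (a_8 − i·b_8)/2 = 0.

Final answer: 0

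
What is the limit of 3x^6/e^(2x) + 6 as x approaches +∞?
The quotient is an ∞/∞ indeterminate form as x → +∞.
The exponential denominator e^(2x) dominates the polynomial numerator (e^x ≫ x^6 as x → ∞), so the quotient → 0.
Adding the constant: 0 + 6 = 6. Limit = 6.

Final answer: 6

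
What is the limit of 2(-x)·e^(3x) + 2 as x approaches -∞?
The product is a 0·∞ indeterminate form at x → -∞.
Rewrite the product as 2(-x) / e^(-3x) (an ∞/∞ form) and apply L'Hôpital, or use the standard hierarchy e^(3|x|) ≫ |(-x)| as x → -∞.
The indeterminate product → 0, so the limit = 2.

Final answer: 2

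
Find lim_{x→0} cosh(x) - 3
Direct substitution at x = 0 gives -2.

Final answer: -2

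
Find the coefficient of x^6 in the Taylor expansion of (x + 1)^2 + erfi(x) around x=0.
Expand to order 6: (x + 1)^2 + erfi(x) = x^5/(5·√(π)) + 2·x^3/(3·√(π)) + x^2 + x·(2/√(π) + 2) + 1 + O(x^7).
The coefficient of x^6 is 0.

Final answer: 0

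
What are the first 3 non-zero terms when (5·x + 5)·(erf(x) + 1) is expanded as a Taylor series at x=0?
10·x^2/√(π) + x·(5 + 10/√(π)) + 5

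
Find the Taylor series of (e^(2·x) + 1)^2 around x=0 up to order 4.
12·x^4 + 40·x^3/3 + 12·x^2 + 8·x + 4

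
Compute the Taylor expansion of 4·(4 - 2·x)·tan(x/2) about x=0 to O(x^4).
2·x^3/3 - 4·x^2 + 8·x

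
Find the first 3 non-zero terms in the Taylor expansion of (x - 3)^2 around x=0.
x^2 - 6·x + 9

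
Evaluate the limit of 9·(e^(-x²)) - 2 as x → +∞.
Evaluate the dominant behaviour as x → +∞; each term tends to a finite value or vanishes.
Limit = -2.

Final answer: -2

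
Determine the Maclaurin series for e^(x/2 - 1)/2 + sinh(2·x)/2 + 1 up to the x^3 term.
x^3·(e^(-1)/96 + 2/3) + x^2·e^(-1)/16 + x·(e^(-1)/4 + 1) + e^(-1)/2 + 1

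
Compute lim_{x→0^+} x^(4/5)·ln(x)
This is a 0·∞ indeterminate form at x → 0⁺.
Rewrite the product as ln(x) / x^(-4/5) and apply L'Hôpital, or use the standard hierarchy x^(-4/5) ≫ |ln x| as x → 0⁺.
The indeterminate product → 0, so the limit = 0.

Final answer: 0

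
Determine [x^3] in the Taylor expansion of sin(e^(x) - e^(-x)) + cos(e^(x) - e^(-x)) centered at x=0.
Expand to order 3: sin(e^(x) - e^(-x)) + cos(e^(x) - e^(-x)) = -x^3 - 2·x^2 + 2·x + 1 + O(x^4).
The coefficient of x^3 is -1.

Final answer: -1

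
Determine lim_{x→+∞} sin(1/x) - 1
Evaluate the dominant behaviour as x → +∞; each term tends to a finite value or vanishes.
Limit = -1.

Final answer: -1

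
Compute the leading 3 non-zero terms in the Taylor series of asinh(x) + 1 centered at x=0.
-x^3/6 + x + 1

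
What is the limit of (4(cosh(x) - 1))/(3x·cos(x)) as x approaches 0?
Both numerator and denominator → 0 as x → 0; this is a 0/0 indeterminate form.
Expand each to leading order near x = 0: numerator ~ 2·x^2, denominator ~ 3·x.
The limit of the ratio is 0.

Final answer: 0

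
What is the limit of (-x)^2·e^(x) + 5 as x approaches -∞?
The product is a 0·∞ indeterminate form at x → -∞.
Rewrite the product as (-x)^2 / e^(-x) (an ∞/∞ form) and apply L'Hôpital, or use the standard hierarchy e^(|x|) ≫ |(-x)^2| as x → -∞.
The indeterminate product → 0, so the limit = 5.

Final answer: 5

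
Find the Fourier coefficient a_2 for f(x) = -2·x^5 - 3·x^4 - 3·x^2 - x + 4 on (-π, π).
a_2 = (1/π) ∫_{-π}^{π} f(x)·cos(2x) dx.
Evaluate the integral (use parity and integration by parts as needed): a_2 = 6 - 6·π^2.

Final answer: 6 - 6·π^2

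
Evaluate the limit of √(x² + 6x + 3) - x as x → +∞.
As x → +∞: multiply by the conjugate to get (6x+3)/(√(x²+6x+3)+x); the denominator ~ 2x, so the limit is 6/2 = 3.
Limit = 3.

Final answer: 3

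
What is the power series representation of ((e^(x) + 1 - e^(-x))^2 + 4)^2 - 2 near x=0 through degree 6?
592·x^6/45 + 49·x^5/3 + 104·x^4/3 + 116·x^3/3 + 56·x^2 + 40·x + 23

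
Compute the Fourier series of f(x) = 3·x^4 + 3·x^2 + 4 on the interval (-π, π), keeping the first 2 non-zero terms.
(132 - 24·π^2)·cos(x) + 4 + π^2 + 3·π^4/5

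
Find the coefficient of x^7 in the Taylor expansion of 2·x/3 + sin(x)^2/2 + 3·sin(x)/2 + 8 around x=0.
Expand to order 7: 2·x/3 + sin(x)^2/2 + 3·sin(x)/2 + 8 = -x^7/3360 + x^6/45 + x^5/80 - x^4/6 - x^3/4 + x^2/2 + 13·x/6 + 8 + O(x^8).
The coefficient of x^7 is -1/3360.

Final answer: -1/3360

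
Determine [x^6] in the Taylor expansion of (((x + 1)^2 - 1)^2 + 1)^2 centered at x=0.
Expand to order 6: (((x + 1)^2 - 1)^2 + 1)^2 = 24·x^6 + 32·x^5 + 18·x^4 + 8·x^3 + 8·x^2 + 1 + O(x^7).
The coefficient of x^6 is 24.

Final answer: 24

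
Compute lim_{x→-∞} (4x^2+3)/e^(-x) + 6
The quotient is an ∞/∞ indeterminate form as x → -∞.
Compare growth rates of the dominant terms (exponentials ≫ polynomials ≫ logarithms), or apply L'Hôpital's rule; the quotient → 0.
Adding the constant: 0 + 6 = 6. Limit = 6.

Final answer: 6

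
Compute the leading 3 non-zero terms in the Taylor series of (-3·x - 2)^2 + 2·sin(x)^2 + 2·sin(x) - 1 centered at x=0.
11·x^2 + 14·x + 3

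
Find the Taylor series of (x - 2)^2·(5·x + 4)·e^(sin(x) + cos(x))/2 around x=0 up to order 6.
253·e·x^6/180 + 263·e·x^5/60 - e·x^4/6 - 19·e·x^3/2 - 6·e·x^2 + 10·e·x + 8·e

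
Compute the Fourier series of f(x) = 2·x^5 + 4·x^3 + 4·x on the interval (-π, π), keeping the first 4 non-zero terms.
(-72·π^2 + 4·π^4 + 440)·sin(x) + (-2·π^4 - 13 + 6·π^2)·sin(2·x) + (-8·π^2/27 + 232/81 + 4·π^4/3)·sin(3·x) + (-π^4 - 3·π^2/4 - 55/32)·sin(4·x)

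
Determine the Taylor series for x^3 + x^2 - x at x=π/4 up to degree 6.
-π/4 + π^3/64 + π^2/16 + (-1 + π/2 + 3·π^2/16)·(x - π/4) + (1 + 3·π/4)·(x - π/4)^2 + (x - π/4)^3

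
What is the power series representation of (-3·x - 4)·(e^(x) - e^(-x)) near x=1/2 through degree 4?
(11 - 11·e)·e^(-1/2)/2 + (-17·e - 5)·e^(-1/2)·(x - 1/2)/2 + (-23·e - 1)·e^(-1/2)·(x - 1/2)^2/4 + (7 - 29·e)·e^(-1/2)·(x - 1/2)^3/12 + (-35·e - 13)·e^(-1/2)·(x - 1/2)^4/48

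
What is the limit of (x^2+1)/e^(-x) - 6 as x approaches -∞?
The quotient is an ∞/∞ indeterminate form as x → -∞.
Compare growth rates of the dominant terms (exponentials ≫ polynomials ≫ logarithms), or apply L'Hôpital's rule; the quotient → 0.
Adding the constant: 0 - 6 = -6. Limit = -6.

Final answer: -6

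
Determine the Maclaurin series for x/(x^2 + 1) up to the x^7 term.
-x^7 + x^5 - x^3 + x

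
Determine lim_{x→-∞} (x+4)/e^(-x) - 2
The quotient is an ∞/∞ indeterminate form as x → -∞.
Compare growth rates of the dominant terms (exponentials ≫ polynomials ≫ logarithms), or apply L'Hôpital's rule; the quotient → 0.
Adding the constant: 0 - 2 = -2. Limit = -2.

Final answer: -2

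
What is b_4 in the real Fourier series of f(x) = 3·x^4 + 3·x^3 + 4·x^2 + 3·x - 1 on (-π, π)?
b_4 = (1/π) ∫_{-π}^{π} f(x)·sin(4x) dx.
Evaluate the integral (use parity and integration by parts as needed): b_4 = -3·π^2/2 - 15/16.

Final answer: -3·π^2/2 - 15/16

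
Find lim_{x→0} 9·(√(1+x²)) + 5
Direct substitution at x = 0 gives 14.

Final answer: 14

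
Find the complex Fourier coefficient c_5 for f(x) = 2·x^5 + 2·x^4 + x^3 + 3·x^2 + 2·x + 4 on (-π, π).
Compute the real Fourier coefficients first: a_5 = -16·π^2/25 - 204/625, b_5 = -6·π^2/25 + 536/625 + 4·π^4/5.
Then c_5 = (a_5 − i·b_5)/2 = -8·π^2/25 - 102/625 - 2·i·π^4/5 - 268·i/625 + 3·i·π^2/25.

Final answer: -8·π^2/25 - 102/625 - 2·i·π^4/5 - 268·i/625 + 3·i·π^2/25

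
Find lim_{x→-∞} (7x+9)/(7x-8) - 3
Evaluate the dominant behaviour as x → -∞; each term tends to a finite value or vanishes.
Limit = -2.

Final answer: -2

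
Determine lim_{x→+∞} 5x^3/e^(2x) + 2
The quotient is an ∞/∞ indeterminate form as x → +∞.
The exponential denominator e^(2x) dominates the polynomial numerator (e^x ≫ x^3 as x → ∞), so the quotient → 0.
Adding the constant: 0 + 2 = 2. Limit = 2.

Final answer: 2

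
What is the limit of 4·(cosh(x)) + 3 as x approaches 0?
Direct substitution at x = 0 gives 7.

Final answer: 7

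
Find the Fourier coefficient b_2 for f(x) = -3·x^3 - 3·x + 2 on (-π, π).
b_2 = (1/π) ∫_{-π}^{π} f(x)·sin(2x) dx.
Evaluate the integral (use parity and integration by parts as needed): b_2 = -3/2 + 3·π^2.

Final answer: -3/2 + 3·π^2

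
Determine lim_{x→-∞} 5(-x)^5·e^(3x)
This is a 0·∞ indeterminate form at x → -∞.
Rewrite the product as 5(-x)^5 / e^(-3x) (an ∞/∞ form) and apply L'Hôpital, or use the standard hierarchy e^(3|x|) ≫ |(-x)^5| as x → -∞.
The indeterminate product → 0, so the limit = 0.

Final answer: 0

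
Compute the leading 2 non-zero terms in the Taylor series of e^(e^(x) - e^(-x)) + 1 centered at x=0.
2·x + 2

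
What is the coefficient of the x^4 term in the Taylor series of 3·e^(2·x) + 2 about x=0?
Expand to order 4: 3·e^(2·x) + 2 = 2·x^4 + 4·x^3 + 6·x^2 + 6·x + 5 + O(x^5).
The coefficient of x^4 is 2.

Final answer: 2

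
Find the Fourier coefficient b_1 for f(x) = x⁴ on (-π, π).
b_1 = (1/π) ∫_{-π}^{π} f(x)·sin(1x) dx.
Evaluate the integral (use parity and integration by parts as needed): b_1 = 0.

Final answer: 0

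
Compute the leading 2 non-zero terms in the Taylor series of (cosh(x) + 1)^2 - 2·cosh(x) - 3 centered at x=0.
x^2 - 1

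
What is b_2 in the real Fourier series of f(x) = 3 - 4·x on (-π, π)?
b_2 = (1/π) ∫_{-π}^{π} f(x)·sin(2x) dx.
Evaluate the integral (use parity and integration by parts as needed): b_2 = 4.

Final answer: 4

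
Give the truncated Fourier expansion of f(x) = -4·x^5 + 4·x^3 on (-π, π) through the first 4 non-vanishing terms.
(-1008 - 8·π^4 + 168·π^2)·sin(x) + (-24·π^2 + 36 + 4·π^4)·sin(2·x) + (-8·π^4/3 - 464/81 + 232·π^2/27)·sin(3·x) + (-9·π^2/2 + 27/16 + 2·π^4)·sin(4·x)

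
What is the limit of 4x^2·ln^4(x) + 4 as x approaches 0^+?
The product is a 0·∞ indeterminate form at x → 0⁺.
Rewrite the product as 4·ln^4(x) / x^(-2) and apply L'Hôpital, or use the standard hierarchy x^(-2) ≫ |ln x|^4 as x → 0⁺.
The indeterminate product → 0, so the limit = 4.

Final answer: 4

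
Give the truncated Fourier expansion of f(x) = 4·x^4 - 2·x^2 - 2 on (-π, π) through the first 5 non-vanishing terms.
(200 - 32·π^2)·cos(x) + (-14 + 8·π^2)·cos(2·x) + (88/27 - 32·π^2/9)·cos(3·x) + (-5/4 + 2·π^2)·cos(4·x) - 2·π^2/3 - 2 + 4·π^4/5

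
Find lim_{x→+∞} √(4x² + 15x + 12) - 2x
As x → +∞: multiply by the conjugate to get (15x+12)/(√(4x²+15x+12)+2x); the denominator ~ 4x, so the limit is 15/4.
Limit = 15/4.

Final answer: 15/4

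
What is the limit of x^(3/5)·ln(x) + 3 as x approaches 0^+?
The product is a 0·∞ indeterminate form at x → 0⁺.
Rewrite the product as ln(x) / x^(-3/5) and apply L'Hôpital, or use the standard hierarchy x^(-3/5) ≫ |ln x| as x → 0⁺.
The indeterminate product → 0, so the limit = 3.

Final answer: 3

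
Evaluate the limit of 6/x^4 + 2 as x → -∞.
Evaluate the dominant behaviour as x → -∞; each term tends to a finite value or vanishes.
Limit = 2.

Final answer: 2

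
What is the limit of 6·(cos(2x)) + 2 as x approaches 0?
Direct substitution at x = 0 gives 8.

Final answer: 8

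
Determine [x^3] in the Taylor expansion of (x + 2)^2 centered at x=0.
Expand to order 3: (x + 2)^2 = x^2 + 4·x + 4 + O(x^4).
The coefficient of x^3 is 0.

Final answer: 0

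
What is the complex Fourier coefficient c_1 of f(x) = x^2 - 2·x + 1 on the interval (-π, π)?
Compute the real Fourier coefficients first: a_1 = -4, b_1 = -4.
Then c_1 = (a_1 − i·b_1)/2 = -2 + 2·i.

Final answer: -2 + 2·i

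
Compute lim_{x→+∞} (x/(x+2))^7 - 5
As x → +∞: x/(x+2) = 1/(1 + 2/x) → 1, and the 7th power of a limit-1 base also → 1; with the additive constant, 1 - 5 = -4.
Limit = -4.

Final answer: -4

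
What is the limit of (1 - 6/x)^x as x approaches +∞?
As x → +∞: this is the defining limit (1 - 6/x)^x → e^(-6).
Limit = e^(-6).

Final answer: e^(-6)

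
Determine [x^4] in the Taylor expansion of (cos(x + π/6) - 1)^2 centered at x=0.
Expand to order 4: (cos(x + π/6) - 1)^2 = x^4·(-1 + √(3)/2)^2·(√(3)/(24·(-1 + √(3)/2)) + 5/(48·(-1 + √(3)/2)^2)) + x^3·(-1 + √(3)/2)^2·(1/(6·(-1 + √(3)/2)) + √(3)/(4·(-1 + √(3)/2)^2)) + x^2·(-1 + √(3)/2)^2·(-√(3)/(2·(-1 + √(3)/2)) + 1/(4·(-1 + √(3)/2)^2)) + x·(1 - √(3)/2) + (-1 + √(3)/2)^2 + O(x^5).
The coefficient of x^4 is (-1 + √(3)/2)^2·(√(3)/(24·(-1 + √(3)/2)) + 5/(48·(-1 + √(3)/2)^2)).

Final answer: (-1 + √(3)/2)^2·(√(3)/(24·(-1 + √(3)/2)) + 5/(48·(-1 + √(3)/2)^2))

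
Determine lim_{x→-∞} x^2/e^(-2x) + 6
The quotient is an ∞/∞ indeterminate form as x → -∞.
Compare growth rates of the dominant terms (exponentials ≫ polynomials ≫ logarithms), or apply L'Hôpital's rule; the quotient → 0.
Adding the constant: 0 + 6 = 6. Limit = 6.

Final answer: 6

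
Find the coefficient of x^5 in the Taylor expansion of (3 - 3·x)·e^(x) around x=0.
Expand to order 5: (3 - 3·x)·e^(x) = -x^5/10 - 3·x^4/8 - x^3 - 3·x^2/2 + 3 + O(x^6).
The coefficient of x^5 is -1/10.

Final answer: -1/10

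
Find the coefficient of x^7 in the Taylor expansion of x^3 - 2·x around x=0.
Expand to order 7: x^3 - 2·x = x^3 - 2·x + O(x^8).
The coefficient of x^7 is 0.

Final answer: 0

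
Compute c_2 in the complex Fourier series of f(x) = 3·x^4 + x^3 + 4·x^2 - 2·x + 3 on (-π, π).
Compute the real Fourier coefficients first: a_2 = -5 + 6·π^2, b_2 = 7/2 - π^2.
Then c_2 = (a_2 − i·b_2)/2 = -5/2 + 3·π^2 - 7·i/4 + i·π^2/2.

Final answer: -5/2 + 3·π^2 - 7·i/4 + i·π^2/2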